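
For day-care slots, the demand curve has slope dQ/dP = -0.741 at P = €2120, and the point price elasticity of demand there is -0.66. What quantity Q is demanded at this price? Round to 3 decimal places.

2380.182

Ed = (dQ/dP)·(P/Q) ⇒ Q = (dQ/dP)·P/Ed = (-0.741)·2120/(-0.66) = 2380.18181…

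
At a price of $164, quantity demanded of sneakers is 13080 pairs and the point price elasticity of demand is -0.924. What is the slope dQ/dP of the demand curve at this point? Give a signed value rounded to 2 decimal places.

-73.69

Ed = (dQ/dP)·(P/Q) ⇒ dQ/dP = Ed·Q/P = (-0.924)·13080/164 = -73.6946…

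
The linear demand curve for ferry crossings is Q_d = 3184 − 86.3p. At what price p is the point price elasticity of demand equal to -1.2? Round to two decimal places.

Ed = −86.3p/(3184 − 86.3p). Set this equal to -1.2:
86.3p = 1.2·(3184 − 86.3p) ⇒ 86.3p(1 + 1.2) = 1.2·3184
p = 1.2·3184 / (86.3·2.2) = 20.1243…

20.12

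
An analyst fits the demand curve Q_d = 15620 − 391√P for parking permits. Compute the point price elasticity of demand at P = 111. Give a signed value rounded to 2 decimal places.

dQ_d/dP = −391/(2√P) = -18.556. At P = 111, Q_d = 11500.6.
Ed = (dQ_d/dP)·(P/Q_d) = (-18.556) × (111/11500.6) = -0.1790…

-0.18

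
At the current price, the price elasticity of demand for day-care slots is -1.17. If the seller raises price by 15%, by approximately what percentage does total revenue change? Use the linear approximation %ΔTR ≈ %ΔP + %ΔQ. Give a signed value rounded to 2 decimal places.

%ΔQ ≈ Ed × %ΔP = (-1.17) × (+15%) = -17.5500%
%ΔTR ≈ %ΔP + %ΔQ = (+15%) + (-17.5500%) = -2.5500%

-2.55%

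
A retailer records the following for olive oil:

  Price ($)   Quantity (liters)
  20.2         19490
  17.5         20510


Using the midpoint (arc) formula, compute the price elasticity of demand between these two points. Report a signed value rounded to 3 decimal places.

%ΔQ = (20510 − 19490) / [(19490 + 20510)/2] = 1020/20000 = 0.051
%ΔP = (17.5 − 20.2) / [(20.2 + 17.5)/2] = -2.7/18.85 = -0.143236…
Arc Ed = %ΔQ / %ΔP = (1020/20000) / (-2.7/18.85) = -0.35605…

-0.356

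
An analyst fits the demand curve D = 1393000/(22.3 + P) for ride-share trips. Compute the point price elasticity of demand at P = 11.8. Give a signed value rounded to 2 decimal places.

-0.35

dD/dP = −1393000/(22.3 + P)² = -1197.96. At P = 11.8, D = 40850.4.
Ed = (dD/dP)·(P/D) = (-1197.96) × (11.8/40850.4) = -0.3460…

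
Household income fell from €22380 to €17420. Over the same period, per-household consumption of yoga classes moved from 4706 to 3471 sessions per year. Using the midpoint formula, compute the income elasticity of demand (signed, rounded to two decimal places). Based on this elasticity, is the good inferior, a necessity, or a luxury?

%ΔQ = (3471 − 4706)/[( 4706 + 3471)/2] = -1235/4088.5 = -0.302066…
%ΔIncome = (17420 − 22380)/[( 22380 + 17420)/2] = -4960/19900 = -0.249246…
E_income = (-1235/4088.5) / (-4960/19900) = 1.2119…
E_income > 1 ⇒ normal good, luxury.

1.21; luxury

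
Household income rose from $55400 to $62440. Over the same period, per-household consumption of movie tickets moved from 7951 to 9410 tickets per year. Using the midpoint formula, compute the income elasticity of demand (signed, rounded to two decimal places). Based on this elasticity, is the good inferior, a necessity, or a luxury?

%ΔQ = (9410 − 7951)/[( 7951 + 9410)/2] = 1459/8680.5 = 0.168077…
%ΔIncome = (62440 − 55400)/[( 55400 + 62440)/2] = 7040/58920 = 0.119484…
E_income = (1459/8680.5) / (7040/58920) = 1.4066…
E_income > 1 ⇒ normal good, luxury.

1.41; luxury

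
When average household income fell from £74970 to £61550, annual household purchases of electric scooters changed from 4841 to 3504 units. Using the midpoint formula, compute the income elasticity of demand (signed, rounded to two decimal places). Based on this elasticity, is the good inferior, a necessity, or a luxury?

%ΔQ = (3504 − 4841)/[( 4841 + 3504)/2] = -1337/4172.5 = -0.320431…
%ΔIncome = (61550 − 74970)/[( 74970 + 61550)/2] = -13420/68260 = -0.196601…
E_income = (-1337/4172.5) / (-13420/68260) = 1.6298…
E_income > 1 ⇒ normal good, luxury.

1.63; luxury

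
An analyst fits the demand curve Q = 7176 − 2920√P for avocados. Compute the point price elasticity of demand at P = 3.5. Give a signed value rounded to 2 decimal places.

-1.59

dQ/dP = −2920/(2√P) = -780.403. At P = 3.5, Q = 1713.18.
Ed = (dQ/dP)·(P/Q) = (-780.403) × (3.5/1713.18) = -1.5943…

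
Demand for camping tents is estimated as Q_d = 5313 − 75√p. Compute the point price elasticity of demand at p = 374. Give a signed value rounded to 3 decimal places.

dQ_d/dp = −75/(2√p) = -1.93908. At p = 374, Q_d = 3862.57.
Ed = (dQ_d/dp)·(p/Q_d) = (-1.93908) × (374/3862.57) = -0.18775…

-0.188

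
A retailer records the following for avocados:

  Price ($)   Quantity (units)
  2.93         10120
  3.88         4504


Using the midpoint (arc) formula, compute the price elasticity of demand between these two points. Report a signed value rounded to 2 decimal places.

-2.75

%ΔQ = (4504 − 10120) / [(10120 + 4504)/2] = -5616/7312 = -0.768052…
%ΔP = (3.88 − 2.93) / [(2.93 + 3.88)/2] = 0.95/3.405 = 0.279001…
Arc Ed = %ΔQ / %ΔP = (-5616/7312) / (0.95/3.405) = -2.7528…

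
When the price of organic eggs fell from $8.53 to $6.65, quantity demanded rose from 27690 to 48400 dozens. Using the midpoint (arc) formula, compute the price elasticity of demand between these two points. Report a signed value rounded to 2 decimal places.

%ΔQ = (48400 − 27690) / [(27690 + 48400)/2] = 20710/38045 = 0.544355…
%ΔP = (6.65 − 8.53) / [(8.53 + 6.65)/2] = -1.88/7.59 = -0.247694…
Arc Ed = %ΔQ / %ΔP = (20710/38045) / (-1.88/7.59) = -2.1976…

-2.20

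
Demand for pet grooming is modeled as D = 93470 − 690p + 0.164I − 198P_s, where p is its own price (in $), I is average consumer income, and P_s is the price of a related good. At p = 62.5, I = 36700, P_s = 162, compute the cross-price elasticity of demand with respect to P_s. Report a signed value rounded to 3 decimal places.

-1.321

At the given values, D = 93470 − 690(62.5) + 0.164(36700) − 198(162) = 24287.8.
∂D/∂P_s = -198.
E = (-198) × (162/24287.8) = -1.32066…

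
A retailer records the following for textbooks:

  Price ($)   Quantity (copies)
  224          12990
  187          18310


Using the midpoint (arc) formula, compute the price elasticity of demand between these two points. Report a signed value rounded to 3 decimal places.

-1.888

%ΔQ = (18310 − 12990) / [(12990 + 18310)/2] = 5320/15650 = 0.339936…
%ΔP = (187 − 224) / [(224 + 187)/2] = -37/205.5 = -0.180048…
Arc Ed = %ΔQ / %ΔP = (5320/15650) / (-37/205.5) = -1.88802…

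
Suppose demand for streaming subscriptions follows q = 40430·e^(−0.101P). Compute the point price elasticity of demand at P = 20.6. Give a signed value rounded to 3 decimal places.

-2.081

dq/dP = −0.101·q = -509.838. At P = 20.6, q = 5047.9.
Ed = (dq/dP)·(P/q) = (-509.838) × (20.6/5047.9) = -2.0806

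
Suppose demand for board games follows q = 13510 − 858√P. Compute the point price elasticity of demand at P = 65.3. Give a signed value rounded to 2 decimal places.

-0.53

dq/dP = −858/(2√P) = -53.0885. At P = 65.3, q = 6576.64.
Ed = (dq/dP)·(P/q) = (-53.0885) × (65.3/6576.64) = -0.5271…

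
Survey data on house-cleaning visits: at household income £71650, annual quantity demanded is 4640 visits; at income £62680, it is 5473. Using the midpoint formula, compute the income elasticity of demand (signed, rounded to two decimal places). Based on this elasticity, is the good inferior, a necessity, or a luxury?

%ΔQ = (5473 − 4640)/[( 4640 + 5473)/2] = 833/5056.5 = 0.164738…
%ΔIncome = (62680 − 71650)/[( 71650 + 62680)/2] = -8970/67165 = -0.133551…
E_income = (833/5056.5) / (-8970/67165) = -1.2335…
E_income < 0 ⇒ inferior good.

-1.23; inferior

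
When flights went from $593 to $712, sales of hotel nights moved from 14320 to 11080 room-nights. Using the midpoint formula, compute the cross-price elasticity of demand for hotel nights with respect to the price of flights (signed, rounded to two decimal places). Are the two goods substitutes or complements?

%ΔQ_{hotel nights} = (11080 − 14320)/avg = -3240/12700 = -0.255118…
%ΔP_{flights} = (712 − 593)/avg = 119/652.5 = 0.182375…
E_cross = (-3240/12700) / (119/652.5) = -1.3988…
E_cross < 0 ⇒ the goods are complements.

-1.40; complements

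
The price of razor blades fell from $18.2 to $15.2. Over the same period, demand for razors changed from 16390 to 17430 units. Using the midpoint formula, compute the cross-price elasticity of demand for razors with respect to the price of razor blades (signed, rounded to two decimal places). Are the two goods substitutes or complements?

%ΔQ_{razors} = (17430 − 16390)/avg = 1040/16910 = 0.061502…
%ΔP_{razor blades} = (15.2 − 18.2)/avg = -3/16.7 = -0.179640…
E_cross = (1040/16910) / (-3/16.7) = -0.3423…
E_cross < 0 ⇒ the goods are complements.

-0.34; complements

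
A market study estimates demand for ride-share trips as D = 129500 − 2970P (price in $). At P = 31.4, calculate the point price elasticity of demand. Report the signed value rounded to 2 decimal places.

dD/dP = −2970. At P = 31.4, D = 129500 − 2970(31.4) = 36242.
Ed = (dD/dP)·(P/D) = −2970 × (31.4/36242) = -2.5732…

-2.57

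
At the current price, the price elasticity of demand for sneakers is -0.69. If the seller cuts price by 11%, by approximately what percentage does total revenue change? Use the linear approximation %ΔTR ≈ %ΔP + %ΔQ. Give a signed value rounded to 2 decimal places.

-3.41%

%ΔQ ≈ Ed × %ΔP = (-0.69) × (-11%) = +7.5900%
%ΔTR ≈ %ΔP + %ΔQ = (-11%) + (+7.5900%) = -3.4100%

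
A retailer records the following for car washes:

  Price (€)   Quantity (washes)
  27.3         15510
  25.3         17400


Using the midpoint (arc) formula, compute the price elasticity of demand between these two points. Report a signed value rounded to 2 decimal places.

-1.51

%ΔQ = (17400 − 15510) / [(15510 + 17400)/2] = 1890/16455 = 0.114858…
%ΔP = (25.3 − 27.3) / [(27.3 + 25.3)/2] = -2/26.3 = -0.076045…
Arc Ed = %ΔQ / %ΔP = (1890/16455) / (-2/26.3) = -1.5103…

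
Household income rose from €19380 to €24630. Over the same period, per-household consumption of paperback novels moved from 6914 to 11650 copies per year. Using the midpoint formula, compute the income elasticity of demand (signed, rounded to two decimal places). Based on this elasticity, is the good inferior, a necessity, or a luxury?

2.14; luxury

%ΔQ = (11650 − 6914)/[( 6914 + 11650)/2] = 4736/9282 = 0.510234…
%ΔIncome = (24630 − 19380)/[( 19380 + 24630)/2] = 5250/22005 = 0.238582…
E_income = (4736/9282) / (5250/22005) = 2.1386…
E_income > 1 ⇒ normal good, luxury.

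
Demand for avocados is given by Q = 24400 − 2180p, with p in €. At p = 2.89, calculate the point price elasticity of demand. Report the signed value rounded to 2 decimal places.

dQ/dp = −2180. At p = 2.89, Q = 24400 − 2180(2.89) = 18099.8.
Ed = (dQ/dp)·(p/Q) = −2180 × (2.89/18099.8) = -0.3480…

-0.35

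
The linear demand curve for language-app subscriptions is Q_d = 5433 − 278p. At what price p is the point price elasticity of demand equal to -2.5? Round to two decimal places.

Ed = −278p/(5433 − 278p). Set this equal to -2.5:
278p = 2.5·(5433 − 278p) ⇒ 278p(1 + 2.5) = 2.5·5433
p = 2.5·5433 / (278·3.5) = 13.9594…

13.96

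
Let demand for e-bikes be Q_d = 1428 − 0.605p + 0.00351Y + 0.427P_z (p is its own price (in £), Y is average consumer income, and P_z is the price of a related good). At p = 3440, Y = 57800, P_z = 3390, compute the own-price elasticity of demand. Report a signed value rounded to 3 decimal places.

At the given values, Q_d = 1428 − 0.605(3440) + 0.00351(57800) + 0.427(3390) = 997.208.
∂Q_d/∂p = −0.605.
E = (-0.605) × (3440/997.208) = -2.08702…

-2.087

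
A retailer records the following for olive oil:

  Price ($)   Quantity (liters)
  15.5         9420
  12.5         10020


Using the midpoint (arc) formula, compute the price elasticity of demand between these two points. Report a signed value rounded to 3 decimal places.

-0.288

%ΔQ = (10020 − 9420) / [(9420 + 10020)/2] = 600/9720 = 0.061728…
%ΔP = (12.5 − 15.5) / [(15.5 + 12.5)/2] = -3/14 = -0.214285…
Arc Ed = %ΔQ / %ΔP = (600/9720) / (-3/14) = -0.28806…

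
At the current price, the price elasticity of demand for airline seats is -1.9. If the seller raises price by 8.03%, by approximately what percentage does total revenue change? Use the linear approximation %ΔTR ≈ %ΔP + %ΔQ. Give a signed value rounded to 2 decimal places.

-7.23%

%ΔQ ≈ Ed × %ΔP = (-1.9) × (+8.03%) = -15.2570%
%ΔTR ≈ %ΔP + %ΔQ = (+8.03%) + (-15.2570%) = -7.2270%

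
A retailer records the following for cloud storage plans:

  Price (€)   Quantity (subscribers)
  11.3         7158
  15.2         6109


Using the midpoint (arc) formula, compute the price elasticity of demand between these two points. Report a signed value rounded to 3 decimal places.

-0.537

%ΔQ = (6109 − 7158) / [(7158 + 6109)/2] = -1049/6633.5 = -0.158136…
%ΔP = (15.2 − 11.3) / [(11.3 + 15.2)/2] = 3.9/13.25 = 0.294339…
Arc Ed = %ΔQ / %ΔP = (-1049/6633.5) / (3.9/13.25) = -0.53725…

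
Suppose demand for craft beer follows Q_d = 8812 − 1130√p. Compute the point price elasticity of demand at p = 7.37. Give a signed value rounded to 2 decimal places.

-0.27

dQ_d/dp = −1130/(2√p) = -208.12. At p = 7.37, Q_d = 5744.3.
Ed = (dQ_d/dp)·(p/Q_d) = (-208.12) × (7.37/5744.3) = -0.2670…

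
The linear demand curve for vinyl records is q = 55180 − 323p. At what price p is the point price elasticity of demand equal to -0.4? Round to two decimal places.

Ed = −323p/(55180 − 323p). Set this equal to -0.4:
323p = 0.4·(55180 − 323p) ⇒ 323p(1 + 0.4) = 0.4·55180
p = 0.4·55180 / (323·1.4) = 48.8102…

48.81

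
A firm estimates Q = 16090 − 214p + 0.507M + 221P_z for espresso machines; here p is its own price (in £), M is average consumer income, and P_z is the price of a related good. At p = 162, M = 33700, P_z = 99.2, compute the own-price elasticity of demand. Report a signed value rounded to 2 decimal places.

At the given values, Q = 16090 − 214(162) + 0.507(33700) + 221(99.2) = 20431.1.
∂Q/∂p = −214.
E = (-214) × (162/20431.1) = -1.6968…

-1.70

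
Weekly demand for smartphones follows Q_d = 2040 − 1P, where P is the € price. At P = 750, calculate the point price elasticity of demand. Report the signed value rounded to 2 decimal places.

-0.58

dQ_d/dP = −1. At P = 750, Q_d = 2040 − 1(750) = 1290.
Ed = (dQ_d/dP)·(P/Q_d) = −1 × (750/1290) = -0.5813…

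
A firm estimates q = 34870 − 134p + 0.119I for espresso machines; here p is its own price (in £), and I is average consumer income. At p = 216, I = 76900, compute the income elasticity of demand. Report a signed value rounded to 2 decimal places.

At the given values, q = 34870 − 134(216) + 0.119(76900) = 15077.1.
∂q/∂I = 0.119.
E = (0.119) × (76900/15077.1) = 0.6069…

0.61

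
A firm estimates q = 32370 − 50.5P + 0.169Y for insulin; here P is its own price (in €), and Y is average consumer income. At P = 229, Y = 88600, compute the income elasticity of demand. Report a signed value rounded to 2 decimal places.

At the given values, q = 32370 − 50.5(229) + 0.169(88600) = 35778.9.
∂q/∂Y = 0.169.
E = (0.169) × (88600/35778.9) = 0.4184…

0.42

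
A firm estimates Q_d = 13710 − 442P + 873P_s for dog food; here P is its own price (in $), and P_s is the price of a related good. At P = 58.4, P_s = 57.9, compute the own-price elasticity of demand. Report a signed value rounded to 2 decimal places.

At the given values, Q_d = 13710 − 442(58.4) + 873(57.9) = 38443.9.
∂Q_d/∂P = −442.
E = (-442) × (58.4/38443.9) = -0.6714…

-0.67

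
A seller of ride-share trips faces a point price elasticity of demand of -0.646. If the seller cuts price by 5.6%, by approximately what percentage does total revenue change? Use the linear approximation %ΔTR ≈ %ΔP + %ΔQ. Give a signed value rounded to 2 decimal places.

-1.98%

%ΔQ ≈ Ed × %ΔP = (-0.646) × (-5.6%) = +3.6176%
%ΔTR ≈ %ΔP + %ΔQ = (-5.6%) + (+3.6176%) = -1.9824%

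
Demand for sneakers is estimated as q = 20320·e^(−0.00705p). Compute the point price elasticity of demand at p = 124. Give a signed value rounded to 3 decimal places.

-0.874

dq/dp = −0.00705·q = -59.7658. At p = 124, q = 8477.42.
Ed = (dq/dp)·(p/q) = (-59.7658) × (124/8477.42) = -0.8742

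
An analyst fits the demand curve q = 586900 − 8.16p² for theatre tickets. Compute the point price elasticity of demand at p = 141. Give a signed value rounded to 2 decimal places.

-0.76

dq/dp = −2·8.16·p = -2301.12. At p = 141, q = 424671.04.
Ed = (dq/dp)·(p/q) = (-2301.12) × (141/424671.04) = -0.7640…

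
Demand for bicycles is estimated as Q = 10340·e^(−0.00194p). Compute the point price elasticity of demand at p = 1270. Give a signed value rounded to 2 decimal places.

-2.46

dQ/dp = −0.00194·Q = -1.70729. At p = 1270, Q = 880.047.
Ed = (dQ/dp)·(p/Q) = (-1.70729) × (1270/880.047) = -2.4638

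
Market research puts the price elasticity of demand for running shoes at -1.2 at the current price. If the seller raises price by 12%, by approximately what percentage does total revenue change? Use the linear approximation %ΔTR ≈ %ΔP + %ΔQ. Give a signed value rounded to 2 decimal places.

%ΔQ ≈ Ed × %ΔP = (-1.2) × (+12%) = -14.4000%
%ΔTR ≈ %ΔP + %ΔQ = (+12%) + (-14.4000%) = -2.4000%

-2.40%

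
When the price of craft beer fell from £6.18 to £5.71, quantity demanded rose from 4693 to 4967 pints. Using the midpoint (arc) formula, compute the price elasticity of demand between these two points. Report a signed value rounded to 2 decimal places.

%ΔQ = (4967 − 4693) / [(4693 + 4967)/2] = 274/4830 = 0.056728…
%ΔP = (5.71 − 6.18) / [(6.18 + 5.71)/2] = -0.47/5.945 = -0.079058…
Arc Ed = %ΔQ / %ΔP = (274/4830) / (-0.47/5.945) = -0.7175…

-0.72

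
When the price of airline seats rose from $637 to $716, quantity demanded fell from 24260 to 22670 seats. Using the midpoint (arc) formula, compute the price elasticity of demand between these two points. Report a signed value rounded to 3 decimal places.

-0.580

%ΔQ = (22670 − 24260) / [(24260 + 22670)/2] = -1590/23465 = -0.067760…
%ΔP = (716 − 637) / [(637 + 716)/2] = 79/676.5 = 0.116777…
Arc Ed = %ΔQ / %ΔP = (-1590/23465) / (79/676.5) = -0.58025…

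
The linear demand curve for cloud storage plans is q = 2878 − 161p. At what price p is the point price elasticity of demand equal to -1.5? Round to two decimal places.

Ed = −161p/(2878 − 161p). Set this equal to -1.5:
161p = 1.5·(2878 − 161p) ⇒ 161p(1 + 1.5) = 1.5·2878
p = 1.5·2878 / (161·2.5) = 10.7254…

10.73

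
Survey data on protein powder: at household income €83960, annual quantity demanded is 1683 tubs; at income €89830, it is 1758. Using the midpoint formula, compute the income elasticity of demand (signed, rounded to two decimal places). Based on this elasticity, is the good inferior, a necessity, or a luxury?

%ΔQ = (1758 − 1683)/[( 1683 + 1758)/2] = 75/1720.5 = 0.043591…
%ΔIncome = (89830 − 83960)/[( 83960 + 89830)/2] = 5870/86895 = 0.067552…
E_income = (75/1720.5) / (5870/86895) = 0.6453…
0 < E_income < 1 ⇒ normal good, necessity.

0.65; necessity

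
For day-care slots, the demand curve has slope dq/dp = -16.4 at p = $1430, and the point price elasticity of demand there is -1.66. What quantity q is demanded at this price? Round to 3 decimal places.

Ed = (dq/dp)·(p/q) ⇒ q = (dq/dp)·p/Ed = (-16.4)·1430/(-1.66) = 14127.71084…

14127.711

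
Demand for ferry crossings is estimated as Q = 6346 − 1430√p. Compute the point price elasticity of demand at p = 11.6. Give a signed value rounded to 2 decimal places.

dQ/dp = −1430/(2√p) = -209.931. At p = 11.6, Q = 1475.6.
Ed = (dQ/dp)·(p/Q) = (-209.931) × (11.6/1475.6) = -1.6503…

-1.65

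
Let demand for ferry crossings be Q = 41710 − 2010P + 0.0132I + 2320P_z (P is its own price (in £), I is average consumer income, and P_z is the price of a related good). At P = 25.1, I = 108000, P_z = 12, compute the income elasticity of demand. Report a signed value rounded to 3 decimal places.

0.069

At the given values, Q = 41710 − 2010(25.1) + 0.0132(108000) + 2320(12) = 20524.6.
∂Q/∂I = 0.0132.
E = (0.0132) × (108000/20524.6) = 0.06945…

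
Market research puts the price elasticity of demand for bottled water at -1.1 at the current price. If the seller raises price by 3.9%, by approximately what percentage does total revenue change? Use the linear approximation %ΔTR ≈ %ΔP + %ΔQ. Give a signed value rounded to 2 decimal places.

%ΔQ ≈ Ed × %ΔP = (-1.1) × (+3.9%) = -4.2900%
%ΔTR ≈ %ΔP + %ΔQ = (+3.9%) + (-4.2900%) = -0.3900%

-0.39%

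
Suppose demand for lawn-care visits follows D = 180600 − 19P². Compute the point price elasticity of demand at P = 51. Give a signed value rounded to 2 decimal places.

-0.75

dD/dP = −2·19·P = -1938. At P = 51, D = 131181.
Ed = (dD/dP)·(P/D) = (-1938) × (51/131181) = -0.7534…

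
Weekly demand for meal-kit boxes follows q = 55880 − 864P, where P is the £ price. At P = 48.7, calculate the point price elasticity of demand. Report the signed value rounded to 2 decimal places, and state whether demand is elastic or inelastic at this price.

dq/dP = −864. At P = 48.7, q = 55880 − 864(48.7) = 13803.2.
Ed = (dq/dP)·(P/q) = −864 × (48.7/13803.2) = -3.0483…
|Ed| = 3.05 > 1, so demand is elastic.

-3.05; elastic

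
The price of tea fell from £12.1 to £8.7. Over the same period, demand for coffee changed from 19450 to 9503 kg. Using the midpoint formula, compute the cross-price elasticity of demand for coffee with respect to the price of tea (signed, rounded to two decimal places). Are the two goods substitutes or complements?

2.10; substitutes

%ΔQ_{coffee} = (9503 − 19450)/avg = -9947/14476.5 = -0.687113…
%ΔP_{tea} = (8.7 − 12.1)/avg = -3.4/10.4 = -0.326923…
E_cross = (-9947/14476.5) / (-3.4/10.4) = 2.1017…
E_cross > 0 ⇒ the goods are substitutes.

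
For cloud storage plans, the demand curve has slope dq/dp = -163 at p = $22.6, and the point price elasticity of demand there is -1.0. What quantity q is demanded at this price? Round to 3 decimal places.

Ed = (dq/dp)·(p/q) ⇒ q = (dq/dp)·p/Ed = (-163)·22.6/(-1.0) = 3683.8

3683.800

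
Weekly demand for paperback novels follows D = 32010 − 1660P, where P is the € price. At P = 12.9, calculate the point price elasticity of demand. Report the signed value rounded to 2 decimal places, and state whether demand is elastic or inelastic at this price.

-2.02; elastic

dD/dP = −1660. At P = 12.9, D = 32010 − 1660(12.9) = 10596.
Ed = (dD/dP)·(P/D) = −1660 × (12.9/10596) = -2.0209…
|Ed| = 2.02 > 1, so demand is elastic.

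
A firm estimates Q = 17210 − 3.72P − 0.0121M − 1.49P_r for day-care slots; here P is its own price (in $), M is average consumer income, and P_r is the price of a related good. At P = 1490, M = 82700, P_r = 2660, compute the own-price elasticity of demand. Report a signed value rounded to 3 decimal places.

At the given values, Q = 17210 − 3.72(1490) − 0.0121(82700) − 1.49(2660) = 6703.13.
∂Q/∂P = −3.72.
E = (-3.72) × (1490/6703.13) = -0.82689…

-0.827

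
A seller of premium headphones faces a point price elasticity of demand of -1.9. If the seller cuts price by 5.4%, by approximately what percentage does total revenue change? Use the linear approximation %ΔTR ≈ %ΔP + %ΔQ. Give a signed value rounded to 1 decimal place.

+4.9%

%ΔQ ≈ Ed × %ΔP = (-1.9) × (-5.4%) = +10.2600%
%ΔTR ≈ %ΔP + %ΔQ = (-5.4%) + (+10.2600%) = +4.8600%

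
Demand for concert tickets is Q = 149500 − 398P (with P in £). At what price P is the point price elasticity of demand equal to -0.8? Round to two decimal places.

Ed = −398P/(149500 − 398P). Set this equal to -0.8:
398P = 0.8·(149500 − 398P) ⇒ 398P(1 + 0.8) = 0.8·149500
P = 0.8·149500 / (398·1.8) = 166.9458…

166.95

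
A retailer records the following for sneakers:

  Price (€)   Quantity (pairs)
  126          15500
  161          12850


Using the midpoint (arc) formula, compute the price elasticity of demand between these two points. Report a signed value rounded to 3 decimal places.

-0.766

%ΔQ = (12850 − 15500) / [(15500 + 12850)/2] = -2650/14175 = -0.186948…
%ΔP = (161 − 126) / [(126 + 161)/2] = 35/143.5 = 0.243902…
Arc Ed = %ΔQ / %ΔP = (-2650/14175) / (35/143.5) = -0.76649…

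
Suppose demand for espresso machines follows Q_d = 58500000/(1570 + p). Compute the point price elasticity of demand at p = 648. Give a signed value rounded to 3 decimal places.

-0.292

dQ_d/dp = −58500000/(1570 + p)² = -11.8914. At p = 648, Q_d = 26375.1.
Ed = (dQ_d/dp)·(p/Q_d) = (-11.8914) × (648/26375.1) = -0.29215…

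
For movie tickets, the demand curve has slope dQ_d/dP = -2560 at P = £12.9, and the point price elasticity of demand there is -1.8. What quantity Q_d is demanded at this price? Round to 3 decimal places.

18346.667

Ed = (dQ_d/dP)·(P/Q_d) ⇒ Q_d = (dQ_d/dP)·P/Ed = (-2560)·12.9/(-1.8) = 18346.66666…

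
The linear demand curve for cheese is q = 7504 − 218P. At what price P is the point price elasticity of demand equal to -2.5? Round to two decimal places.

Ed = −218P/(7504 − 218P). Set this equal to -2.5:
218P = 2.5·(7504 − 218P) ⇒ 218P(1 + 2.5) = 2.5·7504
P = 2.5·7504 / (218·3.5) = 24.5871…

24.59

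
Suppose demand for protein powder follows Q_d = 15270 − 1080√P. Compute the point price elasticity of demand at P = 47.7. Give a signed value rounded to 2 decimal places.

dQ_d/dP = −1080/(2√P) = -78.187. At P = 47.7, Q_d = 7810.96.
Ed = (dQ_d/dP)·(P/Q_d) = (-78.187) × (47.7/7810.96) = -0.4774…

-0.48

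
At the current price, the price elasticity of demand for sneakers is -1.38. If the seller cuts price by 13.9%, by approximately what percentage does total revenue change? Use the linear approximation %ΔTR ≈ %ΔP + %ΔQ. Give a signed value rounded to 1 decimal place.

%ΔQ ≈ Ed × %ΔP = (-1.38) × (-13.9%) = +19.1820%
%ΔTR ≈ %ΔP + %ΔQ = (-13.9%) + (+19.1820%) = +5.2820%

+5.3%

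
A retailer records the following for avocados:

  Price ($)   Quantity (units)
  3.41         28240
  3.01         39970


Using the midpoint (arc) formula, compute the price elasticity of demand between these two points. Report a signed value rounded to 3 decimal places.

%ΔQ = (39970 − 28240) / [(28240 + 39970)/2] = 11730/34105 = 0.343937…
%ΔP = (3.01 − 3.41) / [(3.41 + 3.01)/2] = -0.4/3.21 = -0.124610…
Arc Ed = %ΔQ / %ΔP = (11730/34105) / (-0.4/3.21) = -2.76010…

-2.760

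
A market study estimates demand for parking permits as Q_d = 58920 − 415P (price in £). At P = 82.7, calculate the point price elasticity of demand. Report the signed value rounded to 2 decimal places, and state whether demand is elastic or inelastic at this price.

dQ_d/dP = −415. At P = 82.7, Q_d = 58920 − 415(82.7) = 24599.5.
Ed = (dQ_d/dP)·(P/Q_d) = −415 × (82.7/24599.5) = -1.3951…
|Ed| = 1.40 > 1, so demand is elastic.

-1.40; elastic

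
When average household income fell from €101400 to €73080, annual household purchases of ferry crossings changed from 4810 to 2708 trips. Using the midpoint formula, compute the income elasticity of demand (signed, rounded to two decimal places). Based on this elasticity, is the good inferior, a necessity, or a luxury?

%ΔQ = (2708 − 4810)/[( 4810 + 2708)/2] = -2102/3759 = -0.559191…
%ΔIncome = (73080 − 101400)/[( 101400 + 73080)/2] = -28320/87240 = -0.324621…
E_income = (-2102/3759) / (-28320/87240) = 1.7225…
E_income > 1 ⇒ normal good, luxury.

1.72; luxury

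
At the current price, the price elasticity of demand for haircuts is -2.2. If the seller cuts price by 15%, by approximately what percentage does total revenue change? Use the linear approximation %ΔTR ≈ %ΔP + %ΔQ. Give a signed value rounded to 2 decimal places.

+18.00%

%ΔQ ≈ Ed × %ΔP = (-2.2) × (-15%) = +33.0000%
%ΔTR ≈ %ΔP + %ΔQ = (-15%) + (+33.0000%) = +18.0000%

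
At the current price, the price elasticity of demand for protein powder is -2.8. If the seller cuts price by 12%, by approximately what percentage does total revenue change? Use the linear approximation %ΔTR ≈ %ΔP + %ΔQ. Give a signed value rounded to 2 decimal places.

%ΔQ ≈ Ed × %ΔP = (-2.8) × (-12%) = +33.6000%
%ΔTR ≈ %ΔP + %ΔQ = (-12%) + (+33.6000%) = +21.6000%

+21.60%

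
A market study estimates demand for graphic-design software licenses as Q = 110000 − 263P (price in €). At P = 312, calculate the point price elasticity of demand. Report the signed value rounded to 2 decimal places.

dQ/dP = −263. At P = 312, Q = 110000 − 263(312) = 27944.
Ed = (dQ/dP)·(P/Q) = −263 × (312/27944) = -2.9364…

-2.94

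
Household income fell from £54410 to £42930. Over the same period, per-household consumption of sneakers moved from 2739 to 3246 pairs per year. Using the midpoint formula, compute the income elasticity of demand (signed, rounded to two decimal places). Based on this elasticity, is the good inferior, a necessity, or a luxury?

%ΔQ = (3246 − 2739)/[( 2739 + 3246)/2] = 507/2992.5 = 0.169423…
%ΔIncome = (42930 − 54410)/[( 54410 + 42930)/2] = -11480/48670 = -0.235874…
E_income = (507/2992.5) / (-11480/48670) = -0.7182…
E_income < 0 ⇒ inferior good.

-0.72; inferior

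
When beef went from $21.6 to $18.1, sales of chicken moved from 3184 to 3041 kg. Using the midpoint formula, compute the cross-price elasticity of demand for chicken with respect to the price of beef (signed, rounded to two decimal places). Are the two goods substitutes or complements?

%ΔQ_{chicken} = (3041 − 3184)/avg = -143/3112.5 = -0.045943…
%ΔP_{beef} = (18.1 − 21.6)/avg = -3.5/19.85 = -0.176322…
E_cross = (-143/3112.5) / (-3.5/19.85) = 0.2605…
E_cross > 0 ⇒ the goods are substitutes.

0.26; substitutes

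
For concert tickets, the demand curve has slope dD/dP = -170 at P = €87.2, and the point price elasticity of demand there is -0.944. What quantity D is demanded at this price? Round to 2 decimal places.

15703.39

Ed = (dD/dP)·(P/D) ⇒ D = (dD/dP)·P/Ed = (-170)·87.2/(-0.944) = 15703.3898…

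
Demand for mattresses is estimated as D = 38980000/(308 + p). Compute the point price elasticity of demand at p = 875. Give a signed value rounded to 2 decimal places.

dD/dp = −38980000/(308 + p)² = -27.853. At p = 875, D = 32950.1.
Ed = (dD/dp)·(p/D) = (-27.853) × (875/32950.1) = -0.7396…

-0.74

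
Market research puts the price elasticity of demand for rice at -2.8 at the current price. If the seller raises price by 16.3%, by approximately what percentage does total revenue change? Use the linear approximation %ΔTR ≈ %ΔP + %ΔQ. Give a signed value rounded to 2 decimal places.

-29.34%

%ΔQ ≈ Ed × %ΔP = (-2.8) × (+16.3%) = -45.6400%
%ΔTR ≈ %ΔP + %ΔQ = (+16.3%) + (-45.6400%) = -29.3400%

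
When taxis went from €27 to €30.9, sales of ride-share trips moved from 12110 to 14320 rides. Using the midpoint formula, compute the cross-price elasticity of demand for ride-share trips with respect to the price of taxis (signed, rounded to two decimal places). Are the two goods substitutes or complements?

1.24; substitutes

%ΔQ_{ride-share trips} = (14320 − 12110)/avg = 2210/13215 = 0.167234…
%ΔP_{taxis} = (30.9 − 27)/avg = 3.9/28.95 = 0.134715…
E_cross = (2210/13215) / (3.9/28.95) = 1.2413…
E_cross > 0 ⇒ the goods are substitutes.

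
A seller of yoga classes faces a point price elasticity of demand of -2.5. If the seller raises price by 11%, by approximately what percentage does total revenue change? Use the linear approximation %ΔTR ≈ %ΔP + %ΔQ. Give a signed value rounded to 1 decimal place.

%ΔQ ≈ Ed × %ΔP = (-2.5) × (+11%) = -27.5000%
%ΔTR ≈ %ΔP + %ΔQ = (+11%) + (-27.5000%) = -16.5000%

-16.5%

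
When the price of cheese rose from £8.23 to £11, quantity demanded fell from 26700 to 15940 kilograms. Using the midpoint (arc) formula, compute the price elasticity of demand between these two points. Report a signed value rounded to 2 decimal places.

%ΔQ = (15940 − 26700) / [(26700 + 15940)/2] = -10760/21320 = -0.504690…
%ΔP = (11 − 8.23) / [(8.23 + 11)/2] = 2.77/9.615 = 0.288091…
Arc Ed = %ΔQ / %ΔP = (-10760/21320) / (2.77/9.615) = -1.7518…

-1.75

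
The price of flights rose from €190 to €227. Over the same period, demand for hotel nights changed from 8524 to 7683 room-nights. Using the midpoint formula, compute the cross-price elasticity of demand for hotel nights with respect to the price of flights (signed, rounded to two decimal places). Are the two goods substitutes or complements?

%ΔQ_{hotel nights} = (7683 − 8524)/avg = -841/8103.5 = -0.103782…
%ΔP_{flights} = (227 − 190)/avg = 37/208.5 = 0.177458…
E_cross = (-841/8103.5) / (37/208.5) = -0.5848…
E_cross < 0 ⇒ the goods are complements.

-0.58; complements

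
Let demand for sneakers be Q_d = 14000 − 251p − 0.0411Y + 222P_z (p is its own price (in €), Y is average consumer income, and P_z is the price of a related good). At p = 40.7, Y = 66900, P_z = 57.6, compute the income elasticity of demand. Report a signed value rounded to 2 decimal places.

-0.20

At the given values, Q_d = 14000 − 251(40.7) − 0.0411(66900) + 222(57.6) = 13821.91.
∂Q_d/∂Y = -0.0411.
E = (-0.0411) × (66900/13821.91) = -0.1989…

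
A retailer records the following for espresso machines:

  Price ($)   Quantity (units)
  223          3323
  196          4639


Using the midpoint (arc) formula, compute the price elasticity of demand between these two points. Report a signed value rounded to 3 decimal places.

%ΔQ = (4639 − 3323) / [(3323 + 4639)/2] = 1316/3981 = 0.330570…
%ΔP = (196 − 223) / [(223 + 196)/2] = -27/209.5 = -0.128878…
Arc Ed = %ΔQ / %ΔP = (1316/3981) / (-27/209.5) = -2.56497…

-2.565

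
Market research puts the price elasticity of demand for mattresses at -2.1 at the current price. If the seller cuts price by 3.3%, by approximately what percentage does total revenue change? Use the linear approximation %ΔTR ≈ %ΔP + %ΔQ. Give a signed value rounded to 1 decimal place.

%ΔQ ≈ Ed × %ΔP = (-2.1) × (-3.3%) = +6.9300%
%ΔTR ≈ %ΔP + %ΔQ = (-3.3%) + (+6.9300%) = +3.6300%

+3.6%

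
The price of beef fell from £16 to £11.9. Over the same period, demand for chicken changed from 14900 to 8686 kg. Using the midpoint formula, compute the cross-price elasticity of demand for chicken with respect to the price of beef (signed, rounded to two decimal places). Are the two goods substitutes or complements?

1.79; substitutes

%ΔQ_{chicken} = (8686 − 14900)/avg = -6214/11793 = -0.526922…
%ΔP_{beef} = (11.9 − 16)/avg = -4.1/13.95 = -0.293906…
E_cross = (-6214/11793) / (-4.1/13.95) = 1.7928…
E_cross > 0 ⇒ the goods are substitutes.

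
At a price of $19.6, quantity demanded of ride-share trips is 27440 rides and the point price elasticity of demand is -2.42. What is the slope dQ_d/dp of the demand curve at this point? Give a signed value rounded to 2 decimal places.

-3388.00

Ed = (dQ_d/dp)·(p/Q_d) ⇒ dQ_d/dp = Ed·Q_d/p = (-2.42)·27440/19.6 = -3388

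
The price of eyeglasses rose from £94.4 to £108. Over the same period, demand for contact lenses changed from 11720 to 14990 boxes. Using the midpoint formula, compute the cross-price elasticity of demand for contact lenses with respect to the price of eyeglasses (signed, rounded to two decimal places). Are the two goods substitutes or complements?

1.82; substitutes

%ΔQ_{contact lenses} = (14990 − 11720)/avg = 3270/13355 = 0.244852…
%ΔP_{eyeglasses} = (108 − 94.4)/avg = 13.6/101.2 = 0.134387…
E_cross = (3270/13355) / (13.6/101.2) = 1.8219…
E_cross > 0 ⇒ the goods are substitutes.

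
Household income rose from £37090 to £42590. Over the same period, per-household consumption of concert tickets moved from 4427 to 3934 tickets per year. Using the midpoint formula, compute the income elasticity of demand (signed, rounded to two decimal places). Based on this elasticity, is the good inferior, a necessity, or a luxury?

%ΔQ = (3934 − 4427)/[( 4427 + 3934)/2] = -493/4180.5 = -0.117928…
%ΔIncome = (42590 − 37090)/[( 37090 + 42590)/2] = 5500/39840 = 0.138052…
E_income = (-493/4180.5) / (5500/39840) = -0.8542…
E_income < 0 ⇒ inferior good.

-0.85; inferior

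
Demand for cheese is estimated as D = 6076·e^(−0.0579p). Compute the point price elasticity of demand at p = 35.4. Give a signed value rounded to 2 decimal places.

-2.05

dD/dp = −0.0579·D = -45.3044. At p = 35.4, D = 782.459.
Ed = (dD/dp)·(p/D) = (-45.3044) × (35.4/782.459) = -2.0496…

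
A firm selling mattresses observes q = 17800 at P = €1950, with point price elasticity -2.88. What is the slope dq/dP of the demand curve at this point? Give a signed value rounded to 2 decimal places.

-26.29

Ed = (dq/dP)·(P/q) ⇒ dq/dP = Ed·q/P = (-2.88)·17800/1950 = -26.2892…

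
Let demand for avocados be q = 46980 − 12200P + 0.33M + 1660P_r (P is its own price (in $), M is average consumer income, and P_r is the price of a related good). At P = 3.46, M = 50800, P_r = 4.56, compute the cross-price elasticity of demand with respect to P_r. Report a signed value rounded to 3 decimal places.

At the given values, q = 46980 − 12200(3.46) + 0.33(50800) + 1660(4.56) = 29101.6.
∂q/∂P_r = 1660.
E = (1660) × (4.56/29101.6) = 0.26010…

0.260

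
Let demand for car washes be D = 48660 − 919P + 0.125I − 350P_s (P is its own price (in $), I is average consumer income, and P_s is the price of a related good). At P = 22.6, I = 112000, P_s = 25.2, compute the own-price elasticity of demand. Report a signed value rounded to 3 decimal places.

At the given values, D = 48660 − 919(22.6) + 0.125(112000) − 350(25.2) = 33070.6.
∂D/∂P = −919.
E = (-919) × (22.6/33070.6) = -0.62803…

-0.628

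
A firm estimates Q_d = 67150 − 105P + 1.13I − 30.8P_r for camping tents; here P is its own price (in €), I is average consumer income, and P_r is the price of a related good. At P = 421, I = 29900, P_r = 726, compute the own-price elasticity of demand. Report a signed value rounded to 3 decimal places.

At the given values, Q_d = 67150 − 105(421) + 1.13(29900) − 30.8(726) = 34371.2.
∂Q_d/∂P = −105.
E = (-105) × (421/34371.2) = -1.28610…

-1.286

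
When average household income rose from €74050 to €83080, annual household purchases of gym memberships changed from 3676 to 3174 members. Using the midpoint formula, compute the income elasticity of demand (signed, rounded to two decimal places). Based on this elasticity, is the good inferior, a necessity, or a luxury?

%ΔQ = (3174 − 3676)/[( 3676 + 3174)/2] = -502/3425 = -0.146569…
%ΔIncome = (83080 − 74050)/[( 74050 + 83080)/2] = 9030/78565 = 0.114936…
E_income = (-502/3425) / (9030/78565) = -1.2752…
E_income < 0 ⇒ inferior good.

-1.28; inferior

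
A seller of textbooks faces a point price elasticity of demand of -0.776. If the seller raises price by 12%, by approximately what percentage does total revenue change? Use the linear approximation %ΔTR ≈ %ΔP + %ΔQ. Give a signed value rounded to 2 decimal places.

%ΔQ ≈ Ed × %ΔP = (-0.776) × (+12%) = -9.3120%
%ΔTR ≈ %ΔP + %ΔQ = (+12%) + (-9.3120%) = +2.6880%

+2.69%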